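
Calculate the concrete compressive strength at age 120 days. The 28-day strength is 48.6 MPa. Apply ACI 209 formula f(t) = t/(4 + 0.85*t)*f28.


f(120) = 120 / (4 + 0.85 * 120) * 48.6
= 120 / 106.0 * 48.6
= 55.02 MPa

55.02


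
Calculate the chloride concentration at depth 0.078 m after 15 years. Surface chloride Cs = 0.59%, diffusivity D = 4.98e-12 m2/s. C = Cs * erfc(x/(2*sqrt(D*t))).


t_seconds = 15 * 365.25 * 24 * 3600 = 473364000.0 s
arg = 0.078 / (2 * sqrt(4.98e-12 * 473364000.0))
= 0.8033
erfc(0.8033) = 0.256
C = 0.59 * 0.256 = 0.151%

0.151


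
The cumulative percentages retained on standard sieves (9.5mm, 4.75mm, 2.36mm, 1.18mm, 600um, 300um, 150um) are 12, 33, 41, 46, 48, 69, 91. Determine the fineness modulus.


FM = sum(cumulative % retained) / 100
= 340 / 100
= 3.4

3.4


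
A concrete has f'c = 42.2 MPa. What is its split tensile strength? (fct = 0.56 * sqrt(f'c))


fct = 0.56 * sqrt(42.2)
= 0.56 * 6.496
= 3.638 MPa

3.638


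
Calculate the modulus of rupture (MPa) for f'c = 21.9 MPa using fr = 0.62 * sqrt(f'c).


fr = 0.62 * sqrt(21.9)
= 2.901 MPa

2.901


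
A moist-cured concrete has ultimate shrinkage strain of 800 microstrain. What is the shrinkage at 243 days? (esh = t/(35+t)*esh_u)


esh(243) = 243 / (35 + 243) * 800
= 243 / 278 * 800
= 699.3 microstrain

699.3


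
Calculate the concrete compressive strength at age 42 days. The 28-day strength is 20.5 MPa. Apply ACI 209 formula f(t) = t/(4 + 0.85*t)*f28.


f(42) = 42 / (4 + 0.85 * 42) * 20.5
= 42 / 39.7 * 20.5
= 21.69 MPa

21.69


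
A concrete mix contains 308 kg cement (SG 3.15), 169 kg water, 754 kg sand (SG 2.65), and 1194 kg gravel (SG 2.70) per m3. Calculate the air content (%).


Vol cement = 308 / (3.15 * 1000) = 0.097778 m3
Vol water = 169 / 1000 = 0.169 m3
Vol sand = 754 / (2.65 * 1000) = 0.284528 m3
Vol gravel = 1194 / (2.70 * 1000) = 0.442222 m3
Total solid + water volume = 0.993528 m3
Air = (1 - 0.993528) * 100 = 0.65%

0.65


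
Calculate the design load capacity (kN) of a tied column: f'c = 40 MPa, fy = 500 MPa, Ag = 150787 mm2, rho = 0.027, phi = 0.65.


Ast = rho * Ag = 0.027 * 150787 = 4071.249 mm2
phi*Pn = 0.65 * 0.80 * (0.85 * 40 * (150787 - 4071.249) + 500 * 4071.249) / 1000
= 3652.46 kN

3652.46


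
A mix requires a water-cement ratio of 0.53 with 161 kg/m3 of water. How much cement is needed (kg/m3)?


Cement = water / (w/c)
= 161 / 0.53
= 303.8 kg/m3

303.8


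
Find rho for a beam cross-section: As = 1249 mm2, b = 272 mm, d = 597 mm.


rho = As / (b * d)
= 1249 / (272 * 597)
= 0.0077

0.0077


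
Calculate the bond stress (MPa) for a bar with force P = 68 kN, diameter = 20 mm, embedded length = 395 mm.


u = P / (pi * db * ld)
= 68 * 1000 / (pi * 20 * 395)
= 2.74 MPa

2.74


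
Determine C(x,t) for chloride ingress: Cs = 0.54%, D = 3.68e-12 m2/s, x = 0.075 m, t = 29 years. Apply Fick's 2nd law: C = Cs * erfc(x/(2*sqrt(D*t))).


t_seconds = 29 * 365.25 * 24 * 3600 = 915170400.0 s
arg = 0.075 / (2 * sqrt(3.68e-12 * 915170400.0))
= 0.6462
erfc(0.6462) = 0.3608
C = 0.54 * 0.3608 = 0.1948%

0.1948


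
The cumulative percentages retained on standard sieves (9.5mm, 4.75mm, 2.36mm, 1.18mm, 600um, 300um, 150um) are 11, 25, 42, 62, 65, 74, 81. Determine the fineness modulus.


FM = sum(cumulative % retained) / 100
= 360 / 100
= 3.6

3.6


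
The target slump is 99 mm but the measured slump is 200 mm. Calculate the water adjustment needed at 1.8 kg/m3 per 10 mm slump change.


Difference = 99 - 200 = -101 mm
Water adjustment = -101 * 1.8 / 10 = -18.2 kg/m3

-18.2


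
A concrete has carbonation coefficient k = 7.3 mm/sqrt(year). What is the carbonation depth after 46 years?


depth = k * sqrt(t)
= 7.3 * sqrt(46)
= 49.51 mm

49.51


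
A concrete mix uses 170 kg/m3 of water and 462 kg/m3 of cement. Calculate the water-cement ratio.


w/c = water / cement
w/c = 170 / 462 = 0.368

0.368


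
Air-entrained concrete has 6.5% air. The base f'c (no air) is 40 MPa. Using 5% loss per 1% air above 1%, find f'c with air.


Strength loss = (6.5 - 1) * 5 = 27.5%
f'c = 40 * (1 - 27.5/100)
= 29.0 MPa

29.0


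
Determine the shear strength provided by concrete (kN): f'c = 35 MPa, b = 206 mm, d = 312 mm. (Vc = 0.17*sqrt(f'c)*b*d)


Vc = 0.17 * sqrt(35) * 206 * 312 / 1000
= 64.64 kN

64.64


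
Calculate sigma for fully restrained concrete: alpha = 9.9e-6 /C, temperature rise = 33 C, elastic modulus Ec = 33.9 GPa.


sigma = alpha * dT * Ec
= 9.9e-6 * 33 * 33.9 * 1000
= 11.075 MPa

11.075


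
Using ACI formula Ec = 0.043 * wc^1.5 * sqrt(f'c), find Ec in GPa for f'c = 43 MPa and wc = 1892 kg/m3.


Ec = 0.043 * 1892^1.5 * sqrt(43) / 1000
= 23.21 GPa

23.21


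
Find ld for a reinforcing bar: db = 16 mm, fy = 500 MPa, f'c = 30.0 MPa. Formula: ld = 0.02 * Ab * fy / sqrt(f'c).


Ab = pi * 16^2 / 4 = 201.062 mm2
ld = 0.02 * 201.062 * 500 / sqrt(30.0)
= 367.1 mm

367.1


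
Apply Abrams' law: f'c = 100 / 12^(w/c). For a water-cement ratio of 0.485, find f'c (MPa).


f'c = 100 / 12^0.485
= 100 / 3.337
= 29.96 MPa

29.96


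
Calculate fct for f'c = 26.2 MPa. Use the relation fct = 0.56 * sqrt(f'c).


fct = 0.56 * sqrt(26.2)
= 0.56 * 5.119
= 2.866 MPa

2.866


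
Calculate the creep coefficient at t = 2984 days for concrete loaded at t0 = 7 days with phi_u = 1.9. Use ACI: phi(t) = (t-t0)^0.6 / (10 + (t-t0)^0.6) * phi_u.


dt = 2984 - 7 = 2977
phi = 2977^0.6 / (10 + 2977^0.6) * 1.9
= 1.755

1.755


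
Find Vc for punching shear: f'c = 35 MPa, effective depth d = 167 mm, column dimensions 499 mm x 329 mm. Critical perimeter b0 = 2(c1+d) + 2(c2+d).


b0 = 2*(499 + 167) + 2*(329 + 167) = 2324 mm
Vc = 0.33 * sqrt(35) * 2324 * 167 / 1000
= 757.71 kN

757.71


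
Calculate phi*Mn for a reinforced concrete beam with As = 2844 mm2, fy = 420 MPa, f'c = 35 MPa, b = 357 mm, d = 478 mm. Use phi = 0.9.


a = As * fy / (0.85 * f'c * b)
= 2844 * 420 / (0.85 * 35 * 357)
= 112.4666 mm
Mn = As * fy * (d - a/2) / 10^6
= 503.7919 kN-m
phi*Mn = 0.9 * 503.7919 = 453.41 kN-m

453.41


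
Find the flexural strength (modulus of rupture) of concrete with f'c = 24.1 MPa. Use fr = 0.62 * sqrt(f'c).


fr = 0.62 * sqrt(24.1)
= 3.044 MPa

3.044


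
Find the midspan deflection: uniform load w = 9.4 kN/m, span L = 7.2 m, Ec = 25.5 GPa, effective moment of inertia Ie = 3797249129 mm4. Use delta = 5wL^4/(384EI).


Convert: L = 7.2 m = 7200 mm, Ec = 25.5 GPa = 25500 MPa
delta = 5 * 9.4 * 7200^4 / (384 * 25500 * 3797249129)
= 3.4 mm

3.4


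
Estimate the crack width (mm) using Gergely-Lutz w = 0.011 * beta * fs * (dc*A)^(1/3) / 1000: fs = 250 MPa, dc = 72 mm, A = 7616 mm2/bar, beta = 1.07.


w = 0.011 * beta * fs * (dc * A)^(1/3) / 1000
= 0.011 * 1.07 * 250 * (72 * 7616)^(1/3) / 1000
= 0.241 mm

0.241


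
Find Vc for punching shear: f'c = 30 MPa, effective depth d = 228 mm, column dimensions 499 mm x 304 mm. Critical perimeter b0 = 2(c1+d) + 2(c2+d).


b0 = 2*(499 + 228) + 2*(304 + 228) = 2518 mm
Vc = 0.33 * sqrt(30) * 2518 * 228 / 1000
= 1037.68 kN

1037.68


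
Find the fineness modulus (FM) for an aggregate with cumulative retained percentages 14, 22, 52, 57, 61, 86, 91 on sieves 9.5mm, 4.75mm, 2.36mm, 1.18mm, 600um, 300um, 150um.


FM = sum(cumulative % retained) / 100
= 383 / 100
= 3.83

3.83


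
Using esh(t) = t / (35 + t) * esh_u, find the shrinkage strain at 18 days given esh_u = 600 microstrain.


esh(18) = 18 / (35 + 18) * 600
= 18 / 53 * 600
= 203.8 microstrain

203.8


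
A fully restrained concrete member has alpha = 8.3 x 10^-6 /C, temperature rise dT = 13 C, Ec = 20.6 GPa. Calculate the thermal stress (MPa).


sigma = alpha * dT * Ec
= 8.3e-6 * 13 * 20.6 * 1000
= 2.223 MPa

2.223


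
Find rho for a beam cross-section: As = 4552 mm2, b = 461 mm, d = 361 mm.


rho = As / (b * d)
= 4552 / (461 * 361)
= 0.0274

0.0274


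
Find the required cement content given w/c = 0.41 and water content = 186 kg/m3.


Cement = water / (w/c)
= 186 / 0.41
= 453.7 kg/m3

453.7


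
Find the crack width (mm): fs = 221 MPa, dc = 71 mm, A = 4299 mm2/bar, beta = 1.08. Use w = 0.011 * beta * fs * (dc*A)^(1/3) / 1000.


w = 0.011 * beta * fs * (dc * A)^(1/3) / 1000
= 0.011 * 1.08 * 221 * (71 * 4299)^(1/3) / 1000
= 0.177 mm

0.177


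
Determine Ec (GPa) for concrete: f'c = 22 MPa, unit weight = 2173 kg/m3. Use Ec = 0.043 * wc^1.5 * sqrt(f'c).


Ec = 0.043 * 2173^1.5 * sqrt(22) / 1000
= 20.43 GPa

20.43


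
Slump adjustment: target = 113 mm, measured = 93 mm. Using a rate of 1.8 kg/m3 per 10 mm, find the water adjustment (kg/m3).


Difference = 113 - 93 = 20 mm
Water adjustment = 20 * 1.8 / 10 = 3.6 kg/m3

3.6


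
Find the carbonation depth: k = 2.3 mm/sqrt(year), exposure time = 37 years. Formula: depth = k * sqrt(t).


depth = k * sqrt(t)
= 2.3 * sqrt(37)
= 13.99 mm

13.99


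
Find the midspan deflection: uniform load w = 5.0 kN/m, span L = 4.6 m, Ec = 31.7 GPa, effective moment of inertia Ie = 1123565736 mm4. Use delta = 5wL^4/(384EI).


Convert: L = 4.6 m = 4600 mm, Ec = 31.7 GPa = 31700 MPa
delta = 5 * 5.0 * 4600^4 / (384 * 31700 * 1123565736)
= 0.82 mm

0.82


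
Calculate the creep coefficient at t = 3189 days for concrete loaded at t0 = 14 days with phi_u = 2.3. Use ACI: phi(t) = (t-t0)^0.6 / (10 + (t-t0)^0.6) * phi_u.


dt = 3189 - 14 = 3175
phi = 3175^0.6 / (10 + 3175^0.6) * 2.3
= 2.131

2.131


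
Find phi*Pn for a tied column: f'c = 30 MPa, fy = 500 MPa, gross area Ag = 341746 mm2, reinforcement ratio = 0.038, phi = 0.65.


Ast = rho * Ag = 0.038 * 341746 = 12986.348 mm2
phi*Pn = 0.65 * 0.80 * (0.85 * 30 * (341746 - 12986.348) + 500 * 12986.348) / 1000
= 7735.8 kN

7735.8


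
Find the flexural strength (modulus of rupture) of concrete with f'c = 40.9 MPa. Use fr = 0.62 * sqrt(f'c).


fr = 0.62 * sqrt(40.9)
= 3.965 MPa

3.965


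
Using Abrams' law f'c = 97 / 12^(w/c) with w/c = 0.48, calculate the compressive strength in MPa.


f'c = 97 / 12^0.48
= 97 / 3.296
= 29.43 MPa

29.43


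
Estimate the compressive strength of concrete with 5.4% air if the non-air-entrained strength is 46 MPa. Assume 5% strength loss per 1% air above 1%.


Strength loss = (5.4 - 1) * 5 = 22.0%
f'c = 46 * (1 - 22.0/100)
= 35.88 MPa

35.88


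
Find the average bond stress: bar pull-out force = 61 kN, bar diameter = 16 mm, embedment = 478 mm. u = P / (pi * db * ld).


u = P / (pi * db * ld)
= 61 * 1000 / (pi * 16 * 478)
= 2.539 MPa

2.539


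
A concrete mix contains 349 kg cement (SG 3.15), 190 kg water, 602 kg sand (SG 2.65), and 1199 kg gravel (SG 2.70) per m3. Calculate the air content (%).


Vol cement = 349 / (3.15 * 1000) = 0.110794 m3
Vol water = 190 / 1000 = 0.19 m3
Vol sand = 602 / (2.65 * 1000) = 0.22717 m3
Vol gravel = 1199 / (2.70 * 1000) = 0.444074 m3
Total solid + water volume = 0.972038 m3
Air = (1 - 0.972038) * 100 = 2.8%

2.8


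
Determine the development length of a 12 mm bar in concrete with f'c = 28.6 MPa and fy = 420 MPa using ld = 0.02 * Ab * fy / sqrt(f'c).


Ab = pi * 12^2 / 4 = 113.097 mm2
ld = 0.02 * 113.097 * 420 / sqrt(28.6)
= 177.6 mm

177.6


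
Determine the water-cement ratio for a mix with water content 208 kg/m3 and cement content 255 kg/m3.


w/c = water / cement
w/c = 208 / 255 = 0.816

0.816


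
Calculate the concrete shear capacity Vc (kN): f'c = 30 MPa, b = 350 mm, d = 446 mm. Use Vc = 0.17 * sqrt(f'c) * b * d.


Vc = 0.17 * sqrt(30) * 350 * 446 / 1000
= 145.35 kN

145.35


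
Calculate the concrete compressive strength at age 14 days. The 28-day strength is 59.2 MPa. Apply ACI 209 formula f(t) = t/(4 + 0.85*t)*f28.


f(14) = 14 / (4 + 0.85 * 14) * 59.2
= 14 / 15.9 * 59.2
= 52.13 MPa

52.13


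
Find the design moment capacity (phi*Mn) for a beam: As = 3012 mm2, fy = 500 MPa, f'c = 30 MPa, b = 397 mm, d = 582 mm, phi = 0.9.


a = As * fy / (0.85 * f'c * b)
= 3012 * 500 / (0.85 * 30 * 397)
= 148.7628 mm
Mn = As * fy * (d - a/2) / 10^6
= 764.4736 kN-m
phi*Mn = 0.9 * 764.4736 = 688.03 kN-m

688.03


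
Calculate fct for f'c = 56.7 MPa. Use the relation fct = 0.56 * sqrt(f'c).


fct = 0.56 * sqrt(56.7)
= 0.56 * 7.53
= 4.217 MPa

4.217


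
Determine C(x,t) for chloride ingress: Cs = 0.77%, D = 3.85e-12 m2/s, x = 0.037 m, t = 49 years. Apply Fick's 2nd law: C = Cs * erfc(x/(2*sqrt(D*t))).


t_seconds = 49 * 365.25 * 24 * 3600 = 1546322400.0 s
arg = 0.037 / (2 * sqrt(3.85e-12 * 1546322400.0))
= 0.2398
erfc(0.2398) = 0.7345
C = 0.77 * 0.7345 = 0.5656%

0.5656


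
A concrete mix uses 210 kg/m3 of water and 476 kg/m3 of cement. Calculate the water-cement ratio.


w/c = water / cement
w/c = 210 / 476 = 0.441

0.441


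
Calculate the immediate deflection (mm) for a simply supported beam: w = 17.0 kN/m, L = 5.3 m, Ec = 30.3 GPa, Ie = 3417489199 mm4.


Convert: L = 5.3 m = 5300 mm, Ec = 30.3 GPa = 30300 MPa
delta = 5 * 17.0 * 5300^4 / (384 * 30300 * 3417489199)
= 1.69 mm

1.69


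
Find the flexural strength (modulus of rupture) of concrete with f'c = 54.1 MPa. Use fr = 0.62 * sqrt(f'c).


fr = 0.62 * sqrt(54.1)
= 4.56 MPa

4.56


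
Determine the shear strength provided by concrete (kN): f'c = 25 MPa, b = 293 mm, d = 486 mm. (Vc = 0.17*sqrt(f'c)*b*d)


Vc = 0.17 * sqrt(25) * 293 * 486 / 1000
= 121.04 kN

121.04


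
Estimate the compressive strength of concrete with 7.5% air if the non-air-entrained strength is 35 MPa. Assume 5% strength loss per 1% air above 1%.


Strength loss = (7.5 - 1) * 5 = 32.5%
f'c = 35 * (1 - 32.5/100)
= 23.62 MPa

23.62


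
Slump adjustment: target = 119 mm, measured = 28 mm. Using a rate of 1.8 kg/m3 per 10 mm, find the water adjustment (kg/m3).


Difference = 119 - 28 = 91 mm
Water adjustment = 91 * 1.8 / 10 = 16.4 kg/m3

16.4


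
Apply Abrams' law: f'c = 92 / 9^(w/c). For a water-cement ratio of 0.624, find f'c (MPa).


f'c = 92 / 9^0.624
= 92 / 3.94
= 23.35 MPa

23.35


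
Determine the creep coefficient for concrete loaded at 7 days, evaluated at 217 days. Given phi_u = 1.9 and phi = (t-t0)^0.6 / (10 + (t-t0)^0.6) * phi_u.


dt = 217 - 7 = 210
phi = 210^0.6 / (10 + 210^0.6) * 1.9
= 1.353

1.353


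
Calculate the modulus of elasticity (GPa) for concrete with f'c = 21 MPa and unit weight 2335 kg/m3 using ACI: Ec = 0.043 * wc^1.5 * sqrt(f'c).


Ec = 0.043 * 2335^1.5 * sqrt(21) / 1000
= 22.23 GPa

22.23


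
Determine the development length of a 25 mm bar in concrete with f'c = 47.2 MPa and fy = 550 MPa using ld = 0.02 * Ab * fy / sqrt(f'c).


Ab = pi * 25^2 / 4 = 490.874 mm2
ld = 0.02 * 490.874 * 550 / sqrt(47.2)
= 785.9 mm

785.9


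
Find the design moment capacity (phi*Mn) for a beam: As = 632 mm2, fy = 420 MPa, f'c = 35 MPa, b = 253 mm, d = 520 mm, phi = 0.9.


a = As * fy / (0.85 * f'c * b)
= 632 * 420 / (0.85 * 35 * 253)
= 35.2662 mm
Mn = As * fy * (d - a/2) / 10^6
= 133.3483 kN-m
phi*Mn = 0.9 * 133.3483 = 120.01 kN-m

120.01


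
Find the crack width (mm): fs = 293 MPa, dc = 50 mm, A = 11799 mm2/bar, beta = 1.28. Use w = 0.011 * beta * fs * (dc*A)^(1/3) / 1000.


w = 0.011 * beta * fs * (dc * A)^(1/3) / 1000
= 0.011 * 1.28 * 293 * (50 * 11799)^(1/3) / 1000
= 0.346 mm

0.346


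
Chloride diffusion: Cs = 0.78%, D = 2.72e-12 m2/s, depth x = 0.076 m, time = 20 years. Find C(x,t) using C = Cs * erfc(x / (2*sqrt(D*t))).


t_seconds = 20 * 365.25 * 24 * 3600 = 631152000.0 s
arg = 0.076 / (2 * sqrt(2.72e-12 * 631152000.0))
= 0.9171
erfc(0.9171) = 0.1946
C = 0.78 * 0.1946 = 0.1518%

0.1518


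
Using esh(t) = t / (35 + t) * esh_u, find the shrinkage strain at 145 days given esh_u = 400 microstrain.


esh(145) = 145 / (35 + 145) * 400
= 145 / 180 * 400
= 322.2 microstrain

322.2


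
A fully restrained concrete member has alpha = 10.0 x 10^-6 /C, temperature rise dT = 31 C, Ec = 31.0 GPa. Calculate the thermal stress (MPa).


sigma = alpha * dT * Ec
= 10.0e-6 * 31 * 31.0 * 1000
= 9.61 MPa

9.61


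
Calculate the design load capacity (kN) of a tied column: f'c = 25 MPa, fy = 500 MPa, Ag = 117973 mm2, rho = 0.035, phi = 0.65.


Ast = rho * Ag = 0.035 * 117973 = 4129.055 mm2
phi*Pn = 0.65 * 0.80 * (0.85 * 25 * (117973 - 4129.055) + 500 * 4129.055) / 1000
= 2331.53 kN

2331.53


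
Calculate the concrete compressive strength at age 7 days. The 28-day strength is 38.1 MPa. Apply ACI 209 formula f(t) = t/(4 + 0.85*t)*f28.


f(7) = 7 / (4 + 0.85 * 7) * 38.1
= 7 / 9.95 * 38.1
= 26.8 MPa

26.8


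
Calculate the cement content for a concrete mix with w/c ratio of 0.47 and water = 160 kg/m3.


Cement = water / (w/c)
= 160 / 0.47
= 340.4 kg/m3

340.4


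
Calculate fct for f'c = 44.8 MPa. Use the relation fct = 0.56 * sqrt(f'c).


fct = 0.56 * sqrt(44.8)
= 0.56 * 6.693
= 3.748 MPa

3.748


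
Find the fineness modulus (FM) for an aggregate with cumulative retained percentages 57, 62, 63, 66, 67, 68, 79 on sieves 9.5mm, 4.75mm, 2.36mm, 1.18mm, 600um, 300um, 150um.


FM = sum(cumulative % retained) / 100
= 462 / 100
= 4.62

4.62


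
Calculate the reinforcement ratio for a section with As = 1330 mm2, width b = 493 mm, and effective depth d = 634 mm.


rho = As / (b * d)
= 1330 / (493 * 634)
= 0.0043

0.0043


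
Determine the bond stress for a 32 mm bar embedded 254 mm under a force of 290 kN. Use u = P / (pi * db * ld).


u = P / (pi * db * ld)
= 290 * 1000 / (pi * 32 * 254)
= 11.357 MPa

11.357


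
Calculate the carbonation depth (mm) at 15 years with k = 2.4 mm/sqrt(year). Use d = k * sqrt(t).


depth = k * sqrt(t)
= 2.4 * sqrt(15)
= 9.3 mm

9.3


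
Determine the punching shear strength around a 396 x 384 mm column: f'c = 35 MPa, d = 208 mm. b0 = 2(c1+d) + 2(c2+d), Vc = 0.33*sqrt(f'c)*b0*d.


b0 = 2*(396 + 208) + 2*(384 + 208) = 2392 mm
Vc = 0.33 * sqrt(35) * 2392 * 208 / 1000
= 971.34 kN

971.34


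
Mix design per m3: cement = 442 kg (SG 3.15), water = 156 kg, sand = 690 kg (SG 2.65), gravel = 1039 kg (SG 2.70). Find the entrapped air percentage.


Vol cement = 442 / (3.15 * 1000) = 0.140317 m3
Vol water = 156 / 1000 = 0.156 m3
Vol sand = 690 / (2.65 * 1000) = 0.260377 m3
Vol gravel = 1039 / (2.70 * 1000) = 0.384815 m3
Total solid + water volume = 0.94151 m3
Air = (1 - 0.94151) * 100 = 5.85%

5.85


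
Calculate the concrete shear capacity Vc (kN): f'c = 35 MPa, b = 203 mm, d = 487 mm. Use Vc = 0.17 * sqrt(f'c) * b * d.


Vc = 0.17 * sqrt(35) * 203 * 487 / 1000
= 99.43 kN

99.43


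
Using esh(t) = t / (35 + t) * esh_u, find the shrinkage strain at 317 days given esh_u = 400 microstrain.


esh(317) = 317 / (35 + 317) * 400
= 317 / 352 * 400
= 360.2 microstrain

360.2


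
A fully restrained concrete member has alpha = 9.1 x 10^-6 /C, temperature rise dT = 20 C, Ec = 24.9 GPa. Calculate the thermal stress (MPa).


sigma = alpha * dT * Ec
= 9.1e-6 * 20 * 24.9 * 1000
= 4.532 MPa

4.532


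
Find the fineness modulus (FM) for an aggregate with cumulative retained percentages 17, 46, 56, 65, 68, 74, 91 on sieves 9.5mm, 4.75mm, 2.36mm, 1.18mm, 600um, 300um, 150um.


FM = sum(cumulative % retained) / 100
= 417 / 100
= 4.17

4.17


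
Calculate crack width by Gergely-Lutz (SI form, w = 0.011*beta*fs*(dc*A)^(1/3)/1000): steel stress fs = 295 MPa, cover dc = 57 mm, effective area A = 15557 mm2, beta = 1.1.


w = 0.011 * beta * fs * (dc * A)^(1/3) / 1000
= 0.011 * 1.1 * 295 * (57 * 15557)^(1/3) / 1000
= 0.343 mm

0.343


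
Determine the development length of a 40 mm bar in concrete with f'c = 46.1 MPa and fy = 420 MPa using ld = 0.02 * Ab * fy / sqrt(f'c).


Ab = pi * 40^2 / 4 = 1256.637 mm2
ld = 0.02 * 1256.637 * 420 / sqrt(46.1)
= 1554.7 mm

1554.7


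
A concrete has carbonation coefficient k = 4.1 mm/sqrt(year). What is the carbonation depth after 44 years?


depth = k * sqrt(t)
= 4.1 * sqrt(44)
= 27.2 mm

27.2


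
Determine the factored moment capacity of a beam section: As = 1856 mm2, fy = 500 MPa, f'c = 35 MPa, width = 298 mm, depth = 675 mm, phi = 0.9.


a = As * fy / (0.85 * f'c * b)
= 1856 * 500 / (0.85 * 35 * 298)
= 104.6754 mm
Mn = As * fy * (d - a/2) / 10^6
= 577.8306 kN-m
phi*Mn = 0.9 * 577.8306 = 520.05 kN-m

520.05


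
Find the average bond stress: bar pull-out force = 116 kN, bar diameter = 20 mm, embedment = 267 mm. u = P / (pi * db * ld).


u = P / (pi * db * ld)
= 116 * 1000 / (pi * 20 * 267)
= 6.915 MPa

6.915


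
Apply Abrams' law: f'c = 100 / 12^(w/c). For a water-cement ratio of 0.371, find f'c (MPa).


f'c = 100 / 12^0.371
= 100 / 2.514
= 39.78 MPa

39.78


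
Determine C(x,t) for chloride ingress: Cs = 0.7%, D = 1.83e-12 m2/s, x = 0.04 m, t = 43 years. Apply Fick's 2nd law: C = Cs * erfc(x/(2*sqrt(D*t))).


t_seconds = 43 * 365.25 * 24 * 3600 = 1356976800.0 s
arg = 0.04 / (2 * sqrt(1.83e-12 * 1356976800.0))
= 0.4013
erfc(0.4013) = 0.5703
C = 0.7 * 0.5703 = 0.3992%

0.3992


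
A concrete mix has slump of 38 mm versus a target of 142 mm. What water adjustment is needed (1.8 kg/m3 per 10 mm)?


Difference = 142 - 38 = 104 mm
Water adjustment = 104 * 1.8 / 10 = 18.7 kg/m3

18.7


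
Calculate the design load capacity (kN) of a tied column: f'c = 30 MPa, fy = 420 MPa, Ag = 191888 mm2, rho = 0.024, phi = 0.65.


Ast = rho * Ag = 0.024 * 191888 = 4605.312 mm2
phi*Pn = 0.65 * 0.80 * (0.85 * 30 * (191888 - 4605.312) + 420 * 4605.312) / 1000
= 3489.17 kN

3489.17


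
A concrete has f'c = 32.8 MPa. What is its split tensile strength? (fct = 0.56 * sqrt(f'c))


fct = 0.56 * sqrt(32.8)
= 0.56 * 5.727
= 3.207 MPa

3.207


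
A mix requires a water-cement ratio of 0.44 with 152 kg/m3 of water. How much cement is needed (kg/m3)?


Cement = water / (w/c)
= 152 / 0.44
= 345.5 kg/m3

345.5


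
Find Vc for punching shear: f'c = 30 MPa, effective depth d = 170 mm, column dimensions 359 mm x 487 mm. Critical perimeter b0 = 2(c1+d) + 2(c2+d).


b0 = 2*(359 + 170) + 2*(487 + 170) = 2372 mm
Vc = 0.33 * sqrt(30) * 2372 * 170 / 1000
= 728.85 kN

728.85


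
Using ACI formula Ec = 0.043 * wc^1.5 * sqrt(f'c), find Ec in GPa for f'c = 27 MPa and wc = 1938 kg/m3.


Ec = 0.043 * 1938^1.5 * sqrt(27) / 1000
= 19.06 GPa

19.06


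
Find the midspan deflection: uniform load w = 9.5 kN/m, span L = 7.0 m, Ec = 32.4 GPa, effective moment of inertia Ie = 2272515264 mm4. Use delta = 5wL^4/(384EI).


Convert: L = 7.0 m = 7000 mm, Ec = 32.4 GPa = 32400 MPa
delta = 5 * 9.5 * 7000^4 / (384 * 32400 * 2272515264)
= 4.03 mm

4.03


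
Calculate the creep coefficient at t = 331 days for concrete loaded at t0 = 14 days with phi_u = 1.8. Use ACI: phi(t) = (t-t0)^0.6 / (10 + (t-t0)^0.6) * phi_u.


dt = 331 - 14 = 317
phi = 317^0.6 / (10 + 317^0.6) * 1.8
= 1.368

1.368


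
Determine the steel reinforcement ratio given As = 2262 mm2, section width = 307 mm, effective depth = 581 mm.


rho = As / (b * d)
= 2262 / (307 * 581)
= 0.0127

0.0127


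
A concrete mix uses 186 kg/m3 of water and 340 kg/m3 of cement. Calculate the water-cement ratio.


w/c = water / cement
w/c = 186 / 340 = 0.547

0.547


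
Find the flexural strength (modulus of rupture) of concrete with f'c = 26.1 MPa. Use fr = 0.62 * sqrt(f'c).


fr = 0.62 * sqrt(26.1)
= 3.167 MPa

3.167


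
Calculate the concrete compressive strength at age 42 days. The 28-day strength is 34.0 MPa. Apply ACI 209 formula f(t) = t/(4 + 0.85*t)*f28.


f(42) = 42 / (4 + 0.85 * 42) * 34.0
= 42 / 39.7 * 34.0
= 35.97 MPa

35.97


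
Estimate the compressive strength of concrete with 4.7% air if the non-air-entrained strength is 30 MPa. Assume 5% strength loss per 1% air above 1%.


Strength loss = (4.7 - 1) * 5 = 18.5%
f'c = 30 * (1 - 18.5/100)
= 24.45 MPa

24.45


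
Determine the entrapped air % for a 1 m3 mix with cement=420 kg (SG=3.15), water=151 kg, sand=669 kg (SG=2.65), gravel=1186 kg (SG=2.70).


Vol cement = 420 / (3.15 * 1000) = 0.133333 m3
Vol water = 151 / 1000 = 0.151 m3
Vol sand = 669 / (2.65 * 1000) = 0.252453 m3
Vol gravel = 1186 / (2.70 * 1000) = 0.439259 m3
Total solid + water volume = 0.976045 m3
Air = (1 - 0.976045) * 100 = 2.4%

2.4


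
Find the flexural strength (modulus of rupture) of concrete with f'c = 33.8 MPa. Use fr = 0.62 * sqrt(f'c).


fr = 0.62 * sqrt(33.8)
= 3.605 MPa

3.605


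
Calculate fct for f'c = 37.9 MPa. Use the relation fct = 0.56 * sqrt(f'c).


fct = 0.56 * sqrt(37.9)
= 0.56 * 6.156
= 3.448 MPa

3.448


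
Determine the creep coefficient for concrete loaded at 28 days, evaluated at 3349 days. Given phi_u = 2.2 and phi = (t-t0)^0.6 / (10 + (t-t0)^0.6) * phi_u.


dt = 3349 - 28 = 3321
phi = 3321^0.6 / (10 + 3321^0.6) * 2.2
= 2.042

2.042


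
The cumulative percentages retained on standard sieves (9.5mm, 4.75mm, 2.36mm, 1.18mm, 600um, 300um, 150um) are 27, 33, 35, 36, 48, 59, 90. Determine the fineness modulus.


FM = sum(cumulative % retained) / 100
= 328 / 100
= 3.28

3.28


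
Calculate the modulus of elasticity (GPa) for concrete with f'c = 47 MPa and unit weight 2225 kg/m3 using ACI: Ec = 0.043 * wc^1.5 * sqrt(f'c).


Ec = 0.043 * 2225^1.5 * sqrt(47) / 1000
= 30.94 GPa

30.94


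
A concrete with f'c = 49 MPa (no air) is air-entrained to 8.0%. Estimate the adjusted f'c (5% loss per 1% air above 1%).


Strength loss = (8.0 - 1) * 5 = 35.0%
f'c = 49 * (1 - 35.0/100)
= 31.85 MPa

31.85


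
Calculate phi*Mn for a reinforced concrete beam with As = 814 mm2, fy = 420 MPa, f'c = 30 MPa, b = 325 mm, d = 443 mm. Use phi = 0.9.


a = As * fy / (0.85 * f'c * b)
= 814 * 420 / (0.85 * 30 * 325)
= 41.2525 mm
Mn = As * fy * (d - a/2) / 10^6
= 144.4011 kN-m
phi*Mn = 0.9 * 144.4011 = 129.96 kN-m

129.96


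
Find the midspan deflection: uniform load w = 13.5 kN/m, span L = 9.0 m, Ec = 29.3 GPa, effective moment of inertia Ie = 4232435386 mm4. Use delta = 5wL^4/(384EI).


Convert: L = 9.0 m = 9000 mm, Ec = 29.3 GPa = 29300 MPa
delta = 5 * 13.5 * 9000^4 / (384 * 29300 * 4232435386)
= 9.3 mm

9.3


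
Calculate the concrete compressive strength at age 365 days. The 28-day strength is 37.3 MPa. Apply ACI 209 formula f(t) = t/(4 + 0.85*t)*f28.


f(365) = 365 / (4 + 0.85 * 365) * 37.3
= 365 / 314.25 * 37.3
= 43.32 MPa

43.32


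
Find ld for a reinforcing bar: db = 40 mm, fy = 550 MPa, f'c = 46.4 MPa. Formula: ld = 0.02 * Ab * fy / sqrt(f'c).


Ab = pi * 40^2 / 4 = 1256.637 mm2
ld = 0.02 * 1256.637 * 550 / sqrt(46.4)
= 2029.3 mm

2029.3


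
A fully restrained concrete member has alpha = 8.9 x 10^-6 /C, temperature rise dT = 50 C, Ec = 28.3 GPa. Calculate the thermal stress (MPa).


sigma = alpha * dT * Ec
= 8.9e-6 * 50 * 28.3 * 1000
= 12.593 MPa

12.593


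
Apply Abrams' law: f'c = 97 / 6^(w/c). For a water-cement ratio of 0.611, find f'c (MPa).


f'c = 97 / 6^0.611
= 97 / 2.988
= 32.46 MPa

32.46


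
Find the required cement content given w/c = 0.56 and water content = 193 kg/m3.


Cement = water / (w/c)
= 193 / 0.56
= 344.6 kg/m3

344.6


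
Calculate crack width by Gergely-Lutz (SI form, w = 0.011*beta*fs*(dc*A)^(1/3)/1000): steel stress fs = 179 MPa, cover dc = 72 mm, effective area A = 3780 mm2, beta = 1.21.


w = 0.011 * beta * fs * (dc * A)^(1/3) / 1000
= 0.011 * 1.21 * 179 * (72 * 3780)^(1/3) / 1000
= 0.154 mm

0.154


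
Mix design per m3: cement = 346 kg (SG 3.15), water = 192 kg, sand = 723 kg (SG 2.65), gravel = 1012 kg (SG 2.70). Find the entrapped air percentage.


Vol cement = 346 / (3.15 * 1000) = 0.109841 m3
Vol water = 192 / 1000 = 0.192 m3
Vol sand = 723 / (2.65 * 1000) = 0.27283 m3
Vol gravel = 1012 / (2.70 * 1000) = 0.374815 m3
Total solid + water volume = 0.949486 m3
Air = (1 - 0.949486) * 100 = 5.05%

5.05


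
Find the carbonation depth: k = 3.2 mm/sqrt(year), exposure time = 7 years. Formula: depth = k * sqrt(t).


depth = k * sqrt(t)
= 3.2 * sqrt(7)
= 8.47 mm

8.47


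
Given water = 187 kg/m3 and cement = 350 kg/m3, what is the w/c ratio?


w/c = water / cement
w/c = 187 / 350 = 0.534

0.534


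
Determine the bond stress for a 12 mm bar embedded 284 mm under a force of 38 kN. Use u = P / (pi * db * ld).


u = P / (pi * db * ld)
= 38 * 1000 / (pi * 12 * 284)
= 3.549 MPa

3.549


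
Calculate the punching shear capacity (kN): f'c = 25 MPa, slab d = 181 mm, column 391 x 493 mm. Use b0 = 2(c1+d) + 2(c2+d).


b0 = 2*(391 + 181) + 2*(493 + 181) = 2492 mm
Vc = 0.33 * sqrt(25) * 2492 * 181 / 1000
= 744.24 kN

744.24


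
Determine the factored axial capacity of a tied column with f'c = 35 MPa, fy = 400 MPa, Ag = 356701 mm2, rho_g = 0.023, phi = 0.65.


Ast = rho * Ag = 0.023 * 356701 = 8204.123 mm2
phi*Pn = 0.65 * 0.80 * (0.85 * 35 * (356701 - 8204.123) + 400 * 8204.123) / 1000
= 7097.7 kN

7097.7


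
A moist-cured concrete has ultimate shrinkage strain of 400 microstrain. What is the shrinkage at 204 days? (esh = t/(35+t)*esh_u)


esh(204) = 204 / (35 + 204) * 400
= 204 / 239 * 400
= 341.4 microstrain

341.4


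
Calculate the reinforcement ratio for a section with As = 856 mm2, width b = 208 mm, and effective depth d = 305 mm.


rho = As / (b * d)
= 856 / (208 * 305)
= 0.0135

0.0135


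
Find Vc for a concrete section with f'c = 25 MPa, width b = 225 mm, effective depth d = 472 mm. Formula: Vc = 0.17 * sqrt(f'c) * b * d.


Vc = 0.17 * sqrt(25) * 225 * 472 / 1000
= 90.27 kN

90.27


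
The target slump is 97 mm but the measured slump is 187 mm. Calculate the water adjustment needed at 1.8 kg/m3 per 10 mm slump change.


Difference = 97 - 187 = -90 mm
Water adjustment = -90 * 1.8 / 10 = -16.2 kg/m3

-16.2


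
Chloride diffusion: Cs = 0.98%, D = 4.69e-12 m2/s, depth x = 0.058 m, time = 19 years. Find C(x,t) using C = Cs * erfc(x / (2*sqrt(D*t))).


t_seconds = 19 * 365.25 * 24 * 3600 = 599594400.0 s
arg = 0.058 / (2 * sqrt(4.69e-12 * 599594400.0))
= 0.5469
erfc(0.5469) = 0.4393
C = 0.98 * 0.4393 = 0.4305%

0.4305


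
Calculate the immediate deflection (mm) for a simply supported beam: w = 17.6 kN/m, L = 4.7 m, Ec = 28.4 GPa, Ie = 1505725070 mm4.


Convert: L = 4.7 m = 4700 mm, Ec = 28.4 GPa = 28400 MPa
delta = 5 * 17.6 * 4700^4 / (384 * 28400 * 1505725070)
= 2.62 mm

2.62


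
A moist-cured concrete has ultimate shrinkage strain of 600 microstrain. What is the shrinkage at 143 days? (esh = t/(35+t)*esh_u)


esh(143) = 143 / (35 + 143) * 600
= 143 / 178 * 600
= 482.0 microstrain

482.0


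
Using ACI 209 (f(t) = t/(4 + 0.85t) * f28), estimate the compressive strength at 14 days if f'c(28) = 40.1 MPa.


f(14) = 14 / (4 + 0.85 * 14) * 40.1
= 14 / 15.9 * 40.1
= 35.31 MPa

35.31


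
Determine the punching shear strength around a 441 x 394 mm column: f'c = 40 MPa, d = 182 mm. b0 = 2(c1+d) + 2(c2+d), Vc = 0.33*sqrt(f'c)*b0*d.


b0 = 2*(441 + 182) + 2*(394 + 182) = 2398 mm
Vc = 0.33 * sqrt(40) * 2398 * 182 / 1000
= 910.89 kN

910.89


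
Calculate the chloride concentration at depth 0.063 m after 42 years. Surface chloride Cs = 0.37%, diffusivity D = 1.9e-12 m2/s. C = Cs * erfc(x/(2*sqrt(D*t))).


t_seconds = 42 * 365.25 * 24 * 3600 = 1325419200.0 s
arg = 0.063 / (2 * sqrt(1.9e-12 * 1325419200.0))
= 0.6277
erfc(0.6277) = 0.3747
C = 0.37 * 0.3747 = 0.1386%

0.1386


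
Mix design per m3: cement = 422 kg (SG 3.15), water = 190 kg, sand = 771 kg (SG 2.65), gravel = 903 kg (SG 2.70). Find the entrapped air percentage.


Vol cement = 422 / (3.15 * 1000) = 0.133968 m3
Vol water = 190 / 1000 = 0.19 m3
Vol sand = 771 / (2.65 * 1000) = 0.290943 m3
Vol gravel = 903 / (2.70 * 1000) = 0.334444 m3
Total solid + water volume = 0.949356 m3
Air = (1 - 0.949356) * 100 = 5.06%

5.06


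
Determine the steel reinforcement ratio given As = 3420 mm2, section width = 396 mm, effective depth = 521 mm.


rho = As / (b * d)
= 3420 / (396 * 521)
= 0.0166

0.0166


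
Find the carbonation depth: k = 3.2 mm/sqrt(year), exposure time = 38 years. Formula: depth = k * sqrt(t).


depth = k * sqrt(t)
= 3.2 * sqrt(38)
= 19.73 mm

19.73


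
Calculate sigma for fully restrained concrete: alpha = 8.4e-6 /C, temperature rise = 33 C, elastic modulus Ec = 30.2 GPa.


sigma = alpha * dT * Ec
= 8.4e-6 * 33 * 30.2 * 1000
= 8.371 MPa

8.371


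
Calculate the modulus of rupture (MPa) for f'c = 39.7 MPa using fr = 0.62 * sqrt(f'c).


fr = 0.62 * sqrt(39.7)
= 3.906 MPa

3.906


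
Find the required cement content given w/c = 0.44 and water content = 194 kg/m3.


Cement = water / (w/c)
= 194 / 0.44
= 440.9 kg/m3

440.9


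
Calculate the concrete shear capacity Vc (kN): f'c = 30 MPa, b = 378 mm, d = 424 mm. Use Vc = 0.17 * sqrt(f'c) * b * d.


Vc = 0.17 * sqrt(30) * 378 * 424 / 1000
= 149.23 kN

149.23


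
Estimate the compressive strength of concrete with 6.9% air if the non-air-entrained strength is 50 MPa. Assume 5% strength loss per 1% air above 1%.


Strength loss = (6.9 - 1) * 5 = 29.5%
f'c = 50 * (1 - 29.5/100)
= 35.25 MPa

35.25


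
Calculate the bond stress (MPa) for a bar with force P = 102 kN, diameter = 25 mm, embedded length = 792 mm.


u = P / (pi * db * ld)
= 102 * 1000 / (pi * 25 * 792)
= 1.64 MPa

1.64


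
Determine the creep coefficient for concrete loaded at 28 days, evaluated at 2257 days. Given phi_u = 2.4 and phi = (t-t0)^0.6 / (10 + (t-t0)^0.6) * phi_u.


dt = 2257 - 28 = 2229
phi = 2229^0.6 / (10 + 2229^0.6) * 2.4
= 2.186

2.186


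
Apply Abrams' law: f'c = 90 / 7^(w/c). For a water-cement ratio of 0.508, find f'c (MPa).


f'c = 90 / 7^0.508
= 90 / 2.687
= 33.49 MPa

33.49


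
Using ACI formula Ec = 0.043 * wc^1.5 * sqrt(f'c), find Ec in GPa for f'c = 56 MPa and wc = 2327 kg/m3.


Ec = 0.043 * 2327^1.5 * sqrt(56) / 1000
= 36.12 GPa

36.12


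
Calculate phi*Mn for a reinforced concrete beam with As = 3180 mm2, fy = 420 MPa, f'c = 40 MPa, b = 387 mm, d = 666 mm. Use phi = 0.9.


a = As * fy / (0.85 * f'c * b)
= 3180 * 420 / (0.85 * 40 * 387)
= 101.5048 mm
Mn = As * fy * (d - a/2) / 10^6
= 821.7247 kN-m
phi*Mn = 0.9 * 821.7247 = 739.55 kN-m

739.55


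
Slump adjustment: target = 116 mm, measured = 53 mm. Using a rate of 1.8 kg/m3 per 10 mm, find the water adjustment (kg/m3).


Difference = 116 - 53 = 63 mm
Water adjustment = 63 * 1.8 / 10 = 11.3 kg/m3

11.3


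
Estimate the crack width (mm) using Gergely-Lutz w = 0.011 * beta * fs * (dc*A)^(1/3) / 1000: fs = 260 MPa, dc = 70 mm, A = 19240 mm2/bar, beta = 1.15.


w = 0.011 * beta * fs * (dc * A)^(1/3) / 1000
= 0.011 * 1.15 * 260 * (70 * 19240)^(1/3) / 1000
= 0.363 mm

0.363


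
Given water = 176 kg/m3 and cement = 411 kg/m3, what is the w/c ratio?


w/c = water / cement
w/c = 176 / 411 = 0.428

0.428


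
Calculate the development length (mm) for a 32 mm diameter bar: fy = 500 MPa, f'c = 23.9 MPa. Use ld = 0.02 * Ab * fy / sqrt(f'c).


Ab = pi * 32^2 / 4 = 804.248 mm2
ld = 0.02 * 804.248 * 500 / sqrt(23.9)
= 1645.1 mm

1645.1


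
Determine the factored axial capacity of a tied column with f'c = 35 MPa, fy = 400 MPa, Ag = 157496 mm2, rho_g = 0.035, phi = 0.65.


Ast = rho * Ag = 0.035 * 157496 = 5512.36 mm2
phi*Pn = 0.65 * 0.80 * (0.85 * 35 * (157496 - 5512.36) + 400 * 5512.36) / 1000
= 3497.76 kN

3497.76


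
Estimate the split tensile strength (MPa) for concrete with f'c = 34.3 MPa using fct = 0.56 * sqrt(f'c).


fct = 0.56 * sqrt(34.3)
= 0.56 * 5.857
= 3.28 MPa

3.28


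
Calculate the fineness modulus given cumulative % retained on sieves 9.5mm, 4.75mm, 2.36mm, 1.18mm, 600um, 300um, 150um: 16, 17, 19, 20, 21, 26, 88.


FM = sum(cumulative % retained) / 100
= 207 / 100
= 2.07

2.07


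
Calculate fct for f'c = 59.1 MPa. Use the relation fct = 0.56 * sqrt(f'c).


fct = 0.56 * sqrt(59.1)
= 0.56 * 7.688
= 4.305 MPa

4.305


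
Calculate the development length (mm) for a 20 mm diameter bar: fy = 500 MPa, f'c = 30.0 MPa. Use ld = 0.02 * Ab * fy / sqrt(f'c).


Ab = pi * 20^2 / 4 = 314.159 mm2
ld = 0.02 * 314.159 * 500 / sqrt(30.0)
= 573.6 mm

573.6


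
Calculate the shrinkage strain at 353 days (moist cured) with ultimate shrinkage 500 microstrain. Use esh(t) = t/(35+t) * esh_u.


esh(353) = 353 / (35 + 353) * 500
= 353 / 388 * 500
= 454.9 microstrain

454.9


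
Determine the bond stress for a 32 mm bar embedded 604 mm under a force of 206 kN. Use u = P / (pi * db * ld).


u = P / (pi * db * ld)
= 206 * 1000 / (pi * 32 * 604)
= 3.393 MPa

3.393


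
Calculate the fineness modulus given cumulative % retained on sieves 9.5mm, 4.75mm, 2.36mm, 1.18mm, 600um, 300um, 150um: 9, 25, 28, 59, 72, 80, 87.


FM = sum(cumulative % retained) / 100
= 360 / 100
= 3.6

3.6


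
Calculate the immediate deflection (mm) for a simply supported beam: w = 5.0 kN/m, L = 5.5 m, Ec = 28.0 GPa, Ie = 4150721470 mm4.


Convert: L = 5.5 m = 5500 mm, Ec = 28.0 GPa = 28000 MPa
delta = 5 * 5.0 * 5500^4 / (384 * 28000 * 4150721470)
= 0.51 mm

0.51


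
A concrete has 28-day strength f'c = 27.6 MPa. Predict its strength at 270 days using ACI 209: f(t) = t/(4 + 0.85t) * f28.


f(270) = 270 / (4 + 0.85 * 270) * 27.6
= 270 / 233.5 * 27.6
= 31.91 MPa

31.91


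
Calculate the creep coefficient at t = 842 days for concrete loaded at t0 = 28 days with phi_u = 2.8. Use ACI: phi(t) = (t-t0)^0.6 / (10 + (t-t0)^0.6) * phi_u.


dt = 842 - 28 = 814
phi = 814^0.6 / (10 + 814^0.6) * 2.8
= 2.374

2.374


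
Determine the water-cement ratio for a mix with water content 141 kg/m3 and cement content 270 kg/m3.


w/c = water / cement
w/c = 141 / 270 = 0.522

0.522


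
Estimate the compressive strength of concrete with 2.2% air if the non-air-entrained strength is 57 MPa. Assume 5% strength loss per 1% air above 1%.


Strength loss = (2.2 - 1) * 5 = 6.0%
f'c = 57 * (1 - 6.0/100)
= 53.58 MPa

53.58


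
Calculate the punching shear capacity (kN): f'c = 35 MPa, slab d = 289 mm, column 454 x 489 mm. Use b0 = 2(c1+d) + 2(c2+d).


b0 = 2*(454 + 289) + 2*(489 + 289) = 3042 mm
Vc = 0.33 * sqrt(35) * 3042 * 289 / 1000
= 1716.35 kN

1716.35


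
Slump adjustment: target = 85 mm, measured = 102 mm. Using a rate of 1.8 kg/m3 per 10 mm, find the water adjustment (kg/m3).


Difference = 85 - 102 = -17 mm
Water adjustment = -17 * 1.8 / 10 = -3.1 kg/m3

-3.1


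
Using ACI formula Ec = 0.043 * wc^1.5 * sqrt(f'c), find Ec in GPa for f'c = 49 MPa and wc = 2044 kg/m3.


Ec = 0.043 * 2044^1.5 * sqrt(49) / 1000
= 27.82 GPa

27.82


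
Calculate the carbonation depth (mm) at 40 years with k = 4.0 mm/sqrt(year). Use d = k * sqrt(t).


depth = k * sqrt(t)
= 4.0 * sqrt(40)
= 25.3 mm

25.3


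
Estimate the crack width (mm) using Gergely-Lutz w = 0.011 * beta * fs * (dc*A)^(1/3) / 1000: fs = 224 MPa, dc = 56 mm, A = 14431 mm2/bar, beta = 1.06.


w = 0.011 * beta * fs * (dc * A)^(1/3) / 1000
= 0.011 * 1.06 * 224 * (56 * 14431)^(1/3) / 1000
= 0.243 mm

0.243


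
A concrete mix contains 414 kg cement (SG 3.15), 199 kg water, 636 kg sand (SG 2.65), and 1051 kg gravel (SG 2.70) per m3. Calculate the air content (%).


Vol cement = 414 / (3.15 * 1000) = 0.131429 m3
Vol water = 199 / 1000 = 0.199 m3
Vol sand = 636 / (2.65 * 1000) = 0.24 m3
Vol gravel = 1051 / (2.70 * 1000) = 0.389259 m3
Total solid + water volume = 0.959688 m3
Air = (1 - 0.959688) * 100 = 4.03%

4.03


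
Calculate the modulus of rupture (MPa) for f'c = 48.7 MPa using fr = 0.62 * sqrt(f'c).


fr = 0.62 * sqrt(48.7)
= 4.327 MPa

4.327


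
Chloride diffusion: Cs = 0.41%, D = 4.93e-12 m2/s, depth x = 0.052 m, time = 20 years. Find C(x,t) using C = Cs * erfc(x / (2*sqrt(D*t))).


t_seconds = 20 * 365.25 * 24 * 3600 = 631152000.0 s
arg = 0.052 / (2 * sqrt(4.93e-12 * 631152000.0))
= 0.4661
erfc(0.4661) = 0.5098
C = 0.41 * 0.5098 = 0.209%

0.209


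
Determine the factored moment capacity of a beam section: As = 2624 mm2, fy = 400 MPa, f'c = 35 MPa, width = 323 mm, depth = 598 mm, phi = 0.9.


a = As * fy / (0.85 * f'c * b)
= 2624 * 400 / (0.85 * 35 * 323)
= 109.2281 mm
Mn = As * fy * (d - a/2) / 10^6
= 570.3379 kN-m
phi*Mn = 0.9 * 570.3379 = 513.3 kN-m

513.3
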